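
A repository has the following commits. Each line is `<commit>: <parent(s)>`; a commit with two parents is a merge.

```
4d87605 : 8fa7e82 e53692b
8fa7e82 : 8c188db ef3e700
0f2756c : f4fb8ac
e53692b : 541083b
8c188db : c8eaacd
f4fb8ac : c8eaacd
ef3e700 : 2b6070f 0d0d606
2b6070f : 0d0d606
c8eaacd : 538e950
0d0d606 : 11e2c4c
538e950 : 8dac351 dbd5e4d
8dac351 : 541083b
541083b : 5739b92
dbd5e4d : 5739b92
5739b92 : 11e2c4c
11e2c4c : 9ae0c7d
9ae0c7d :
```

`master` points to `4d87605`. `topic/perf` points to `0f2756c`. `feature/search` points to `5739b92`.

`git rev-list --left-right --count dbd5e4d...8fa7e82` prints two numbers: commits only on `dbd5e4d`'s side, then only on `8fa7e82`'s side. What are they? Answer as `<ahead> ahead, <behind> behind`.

Reachable from dbd5e4d: {11e2c4c, 5739b92, 9ae0c7d, dbd5e4d}.
Reachable from 8fa7e82: {0d0d606, 11e2c4c, 2b6070f, 538e950, 541083b, 5739b92, 8c188db, 8dac351, 8fa7e82, 9ae0c7d, c8eaacd, dbd5e4d, ef3e700}.
Only in dbd5e4d's history (ahead): {} — 0.
Only in 8fa7e82's history (behind): {0d0d606, 2b6070f, 538e950, 541083b, 8c188db, 8dac351, 8fa7e82, c8eaacd, ef3e700} — 9.

0 ahead, 9 behind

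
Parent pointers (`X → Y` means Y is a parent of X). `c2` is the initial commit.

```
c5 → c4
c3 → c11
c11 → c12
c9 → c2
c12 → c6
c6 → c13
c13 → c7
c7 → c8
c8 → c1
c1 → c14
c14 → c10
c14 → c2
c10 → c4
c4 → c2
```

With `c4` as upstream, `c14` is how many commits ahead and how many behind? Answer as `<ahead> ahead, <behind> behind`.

Reachable from c14: {c10, c14, c2, c4}.
Reachable from c4: {c2, c4}.
Only in c14's history (ahead): {c10, c14} — 2.
Only in c4's history (behind): {} — 0.

2 ahead, 0 behind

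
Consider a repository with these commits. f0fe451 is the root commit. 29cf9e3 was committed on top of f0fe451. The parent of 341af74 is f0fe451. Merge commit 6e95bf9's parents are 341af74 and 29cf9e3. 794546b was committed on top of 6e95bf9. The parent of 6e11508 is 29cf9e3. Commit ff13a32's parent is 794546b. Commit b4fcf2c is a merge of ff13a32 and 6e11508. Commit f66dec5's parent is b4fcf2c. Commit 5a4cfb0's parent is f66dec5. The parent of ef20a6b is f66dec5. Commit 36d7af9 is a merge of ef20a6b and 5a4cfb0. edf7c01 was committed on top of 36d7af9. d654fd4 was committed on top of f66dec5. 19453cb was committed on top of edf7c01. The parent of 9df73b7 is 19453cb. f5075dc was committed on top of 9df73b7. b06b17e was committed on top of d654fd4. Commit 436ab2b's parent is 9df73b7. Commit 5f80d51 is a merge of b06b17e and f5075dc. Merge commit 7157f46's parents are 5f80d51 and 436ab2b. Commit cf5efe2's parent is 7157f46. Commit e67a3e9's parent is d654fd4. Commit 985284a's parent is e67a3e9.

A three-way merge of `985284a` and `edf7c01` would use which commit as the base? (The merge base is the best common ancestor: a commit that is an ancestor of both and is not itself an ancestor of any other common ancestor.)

f66dec5

Ancestors of 985284a: {29cf9e3, 341af74, 6e11508, 6e95bf9, 794546b, 985284a, b4fcf2c, d654fd4, e67a3e9, f0fe451, f66dec5, ff13a32}.
Ancestors of edf7c01: {29cf9e3, 341af74, 36d7af9, 5a4cfb0, 6e11508, 6e95bf9, 794546b, b4fcf2c, edf7c01, ef20a6b, f0fe451, f66dec5, ff13a32}.
Common ancestors: {29cf9e3, 341af74, 6e11508, 6e95bf9, 794546b, b4fcf2c, f0fe451, f66dec5, ff13a32}.
Among these, f66dec5 is not an ancestor of any other common ancestor — it is the merge base.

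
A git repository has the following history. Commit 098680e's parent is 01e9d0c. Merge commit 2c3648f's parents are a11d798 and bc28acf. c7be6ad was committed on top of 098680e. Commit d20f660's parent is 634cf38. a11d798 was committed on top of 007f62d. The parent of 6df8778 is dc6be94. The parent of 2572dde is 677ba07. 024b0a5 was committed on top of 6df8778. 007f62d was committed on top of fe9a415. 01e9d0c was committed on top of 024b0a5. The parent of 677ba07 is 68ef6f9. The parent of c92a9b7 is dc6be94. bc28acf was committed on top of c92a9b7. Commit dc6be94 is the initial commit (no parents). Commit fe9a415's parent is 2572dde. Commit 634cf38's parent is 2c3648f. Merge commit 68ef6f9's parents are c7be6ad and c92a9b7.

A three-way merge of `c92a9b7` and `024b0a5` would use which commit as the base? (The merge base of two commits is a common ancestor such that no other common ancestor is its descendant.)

dc6be94

Ancestors of c92a9b7: {c92a9b7, dc6be94}.
Ancestors of 024b0a5: {024b0a5, 6df8778, dc6be94}.
Common ancestors: {dc6be94}.
The only common ancestor is dc6be94, so it is the merge base.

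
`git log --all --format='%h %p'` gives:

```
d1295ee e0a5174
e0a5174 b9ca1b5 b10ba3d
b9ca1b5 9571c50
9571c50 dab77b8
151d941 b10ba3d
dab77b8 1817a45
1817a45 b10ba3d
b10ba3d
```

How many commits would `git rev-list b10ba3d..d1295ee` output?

6

Reachable from d1295ee: {1817a45, 9571c50, b10ba3d, b9ca1b5, d1295ee, dab77b8, e0a5174}.
Reachable from b10ba3d: {b10ba3d}.
In d1295ee's history but not b10ba3d's: {1817a45, 9571c50, b9ca1b5, d1295ee, dab77b8, e0a5174} — 6 commits.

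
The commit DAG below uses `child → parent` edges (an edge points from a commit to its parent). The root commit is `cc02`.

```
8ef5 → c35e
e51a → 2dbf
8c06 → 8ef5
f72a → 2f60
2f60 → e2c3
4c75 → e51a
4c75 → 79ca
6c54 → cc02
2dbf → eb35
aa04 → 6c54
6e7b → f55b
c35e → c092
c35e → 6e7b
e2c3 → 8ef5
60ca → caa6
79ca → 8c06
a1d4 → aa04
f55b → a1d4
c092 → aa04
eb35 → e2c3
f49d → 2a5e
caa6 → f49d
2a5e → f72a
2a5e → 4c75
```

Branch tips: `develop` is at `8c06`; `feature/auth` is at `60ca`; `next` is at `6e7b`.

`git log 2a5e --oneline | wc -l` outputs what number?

Walking parent pointers from 2a5e: reachable set = {2a5e, 2dbf, 2f60, 4c75, 6c54, 6e7b, 79ca, 8c06, 8ef5, a1d4, aa04, c092, c35e, cc02, e2c3, e51a, eb35, f55b, f72a}.
That is 19 commits.

19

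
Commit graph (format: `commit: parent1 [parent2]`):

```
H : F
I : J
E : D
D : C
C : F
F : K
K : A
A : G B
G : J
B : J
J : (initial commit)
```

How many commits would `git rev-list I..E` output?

Reachable from E: {A, B, C, D, E, F, G, J, K}.
Reachable from I: {I, J}.
In E's history but not I's: {A, B, C, D, E, F, G, K} — 8 commits.

8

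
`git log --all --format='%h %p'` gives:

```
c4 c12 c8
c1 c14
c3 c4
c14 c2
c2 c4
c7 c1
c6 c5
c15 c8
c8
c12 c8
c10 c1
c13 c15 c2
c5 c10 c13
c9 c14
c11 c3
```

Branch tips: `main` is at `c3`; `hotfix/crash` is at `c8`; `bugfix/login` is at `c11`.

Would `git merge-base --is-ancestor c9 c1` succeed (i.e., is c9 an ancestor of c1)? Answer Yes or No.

No

Ancestors of c1: {c1, c12, c14, c2, c4, c8}.
c9 is not in that set, so it is not an ancestor of c1.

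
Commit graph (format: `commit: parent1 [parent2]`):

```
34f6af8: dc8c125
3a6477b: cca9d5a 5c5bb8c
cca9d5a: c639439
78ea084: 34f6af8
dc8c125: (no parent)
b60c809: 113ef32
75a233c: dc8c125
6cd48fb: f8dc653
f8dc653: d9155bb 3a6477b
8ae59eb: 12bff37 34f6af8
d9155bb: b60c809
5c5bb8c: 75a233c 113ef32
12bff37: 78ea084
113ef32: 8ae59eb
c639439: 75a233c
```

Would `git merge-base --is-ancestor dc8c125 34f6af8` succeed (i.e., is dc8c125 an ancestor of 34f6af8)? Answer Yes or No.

Yes

Ancestors of 34f6af8 (commits reachable by following parents): {34f6af8, dc8c125}.
dc8c125 is in that set, so it is an ancestor of 34f6af8.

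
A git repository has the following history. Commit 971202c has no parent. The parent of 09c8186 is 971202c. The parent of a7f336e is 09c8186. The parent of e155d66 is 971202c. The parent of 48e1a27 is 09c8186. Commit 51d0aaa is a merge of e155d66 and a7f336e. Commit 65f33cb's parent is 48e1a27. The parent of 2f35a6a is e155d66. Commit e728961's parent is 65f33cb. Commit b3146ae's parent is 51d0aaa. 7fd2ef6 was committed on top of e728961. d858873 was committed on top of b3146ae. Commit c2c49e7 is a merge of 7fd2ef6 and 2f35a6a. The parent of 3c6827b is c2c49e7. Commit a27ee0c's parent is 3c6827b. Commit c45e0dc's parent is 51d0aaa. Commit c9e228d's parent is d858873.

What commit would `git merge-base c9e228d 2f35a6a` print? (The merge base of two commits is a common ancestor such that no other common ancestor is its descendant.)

Ancestors of c9e228d: {09c8186, 51d0aaa, 971202c, a7f336e, b3146ae, c9e228d, d858873, e155d66}.
Ancestors of 2f35a6a: {2f35a6a, 971202c, e155d66}.
Common ancestors: {971202c, e155d66}.
Among these, e155d66 is not an ancestor of any other common ancestor — it is the merge base.

e155d66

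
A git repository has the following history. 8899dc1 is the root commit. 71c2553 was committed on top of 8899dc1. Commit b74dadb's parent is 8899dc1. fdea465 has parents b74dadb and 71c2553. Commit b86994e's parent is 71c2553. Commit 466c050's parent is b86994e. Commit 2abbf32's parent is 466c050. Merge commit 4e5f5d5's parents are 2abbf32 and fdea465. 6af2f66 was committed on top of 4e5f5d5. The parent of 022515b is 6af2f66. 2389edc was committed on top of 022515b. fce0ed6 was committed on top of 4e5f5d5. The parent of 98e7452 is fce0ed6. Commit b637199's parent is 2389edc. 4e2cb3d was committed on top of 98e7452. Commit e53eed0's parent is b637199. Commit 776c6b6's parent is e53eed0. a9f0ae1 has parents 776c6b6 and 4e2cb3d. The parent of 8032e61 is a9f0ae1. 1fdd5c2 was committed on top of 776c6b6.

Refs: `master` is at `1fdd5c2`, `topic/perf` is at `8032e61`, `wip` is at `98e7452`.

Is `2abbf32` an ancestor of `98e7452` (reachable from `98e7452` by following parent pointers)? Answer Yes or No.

Yes

Ancestors of 98e7452 (commits reachable by following parents): {2abbf32, 466c050, 4e5f5d5, 71c2553, 8899dc1, 98e7452, b74dadb, b86994e, fce0ed6, fdea465}.
2abbf32 is in that set, so it is an ancestor of 98e7452.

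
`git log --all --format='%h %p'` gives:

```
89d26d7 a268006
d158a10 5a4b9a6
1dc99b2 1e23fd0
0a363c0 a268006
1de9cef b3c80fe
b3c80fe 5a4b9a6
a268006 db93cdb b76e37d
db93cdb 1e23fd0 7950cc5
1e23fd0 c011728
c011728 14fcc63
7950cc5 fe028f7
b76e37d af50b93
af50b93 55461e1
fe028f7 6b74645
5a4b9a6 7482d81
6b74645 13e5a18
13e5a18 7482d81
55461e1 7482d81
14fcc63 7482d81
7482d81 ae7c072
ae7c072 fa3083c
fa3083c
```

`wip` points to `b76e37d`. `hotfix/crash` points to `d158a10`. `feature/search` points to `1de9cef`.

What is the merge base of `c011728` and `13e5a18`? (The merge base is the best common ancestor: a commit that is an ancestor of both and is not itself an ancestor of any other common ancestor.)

Ancestors of c011728: {14fcc63, 7482d81, ae7c072, c011728, fa3083c}.
Ancestors of 13e5a18: {13e5a18, 7482d81, ae7c072, fa3083c}.
Common ancestors: {7482d81, ae7c072, fa3083c}.
Among these, 7482d81 is not an ancestor of any other common ancestor — it is the merge base.

7482d81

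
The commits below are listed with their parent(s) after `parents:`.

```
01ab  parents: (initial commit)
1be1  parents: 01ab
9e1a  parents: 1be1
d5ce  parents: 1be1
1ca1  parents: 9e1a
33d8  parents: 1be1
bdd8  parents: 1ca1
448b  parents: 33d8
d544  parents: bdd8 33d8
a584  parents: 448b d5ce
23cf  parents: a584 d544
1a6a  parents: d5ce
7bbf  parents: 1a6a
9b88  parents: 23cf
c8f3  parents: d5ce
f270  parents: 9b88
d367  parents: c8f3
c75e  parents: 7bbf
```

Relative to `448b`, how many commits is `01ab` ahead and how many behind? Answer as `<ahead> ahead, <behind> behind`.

0 ahead, 3 behind

Reachable from 01ab: {01ab}.
Reachable from 448b: {01ab, 1be1, 33d8, 448b}.
Only in 01ab's history (ahead): {} — 0.
Only in 448b's history (behind): {1be1, 33d8, 448b} — 3.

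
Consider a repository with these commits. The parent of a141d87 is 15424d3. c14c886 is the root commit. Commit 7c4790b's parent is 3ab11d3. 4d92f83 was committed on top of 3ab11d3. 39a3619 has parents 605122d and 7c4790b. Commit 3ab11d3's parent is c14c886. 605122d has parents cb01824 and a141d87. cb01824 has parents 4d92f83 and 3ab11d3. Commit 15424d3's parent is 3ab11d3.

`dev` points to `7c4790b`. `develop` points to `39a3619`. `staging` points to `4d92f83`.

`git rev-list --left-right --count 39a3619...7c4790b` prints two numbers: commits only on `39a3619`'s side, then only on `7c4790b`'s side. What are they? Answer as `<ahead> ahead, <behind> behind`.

Reachable from 39a3619: {15424d3, 39a3619, 3ab11d3, 4d92f83, 605122d, 7c4790b, a141d87, c14c886, cb01824}.
Reachable from 7c4790b: {3ab11d3, 7c4790b, c14c886}.
Only in 39a3619's history (ahead): {15424d3, 39a3619, 4d92f83, 605122d, a141d87, cb01824} — 6.
Only in 7c4790b's history (behind): {} — 0.

6 ahead, 0 behind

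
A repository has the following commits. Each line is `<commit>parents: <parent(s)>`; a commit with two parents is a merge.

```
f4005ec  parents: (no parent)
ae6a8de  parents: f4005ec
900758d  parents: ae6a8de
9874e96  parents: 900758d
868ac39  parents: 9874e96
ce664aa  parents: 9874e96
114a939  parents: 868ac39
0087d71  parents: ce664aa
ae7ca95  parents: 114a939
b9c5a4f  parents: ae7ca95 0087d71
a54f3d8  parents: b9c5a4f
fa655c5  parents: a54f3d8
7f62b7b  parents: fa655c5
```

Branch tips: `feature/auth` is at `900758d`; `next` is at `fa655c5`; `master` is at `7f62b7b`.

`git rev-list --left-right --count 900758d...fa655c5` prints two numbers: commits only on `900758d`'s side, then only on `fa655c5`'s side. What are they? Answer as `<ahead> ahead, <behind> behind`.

Reachable from 900758d: {900758d, ae6a8de, f4005ec}.
Reachable from fa655c5: {0087d71, 114a939, 868ac39, 900758d, 9874e96, a54f3d8, ae6a8de, ae7ca95, b9c5a4f, ce664aa, f4005ec, fa655c5}.
Only in 900758d's history (ahead): {} — 0.
Only in fa655c5's history (behind): {0087d71, 114a939, 868ac39, 9874e96, a54f3d8, ae7ca95, b9c5a4f, ce664aa, fa655c5} — 9.

0 ahead, 9 behind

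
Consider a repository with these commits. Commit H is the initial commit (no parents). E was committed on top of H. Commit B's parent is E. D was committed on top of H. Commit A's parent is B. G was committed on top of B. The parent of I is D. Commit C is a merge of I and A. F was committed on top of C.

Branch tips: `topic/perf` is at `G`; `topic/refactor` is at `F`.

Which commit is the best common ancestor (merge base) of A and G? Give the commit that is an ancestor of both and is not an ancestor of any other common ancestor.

Ancestors of A: {A, B, E, H}.
Ancestors of G: {B, E, G, H}.
Common ancestors: {B, E, H}.
Among these, B is not an ancestor of any other common ancestor — it is the merge base.

B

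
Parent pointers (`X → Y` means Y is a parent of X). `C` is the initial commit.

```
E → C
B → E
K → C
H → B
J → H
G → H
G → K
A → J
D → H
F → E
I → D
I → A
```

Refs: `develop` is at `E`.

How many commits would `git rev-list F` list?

3

Walking parent pointers from F: reachable set = {C, E, F}.
That is 3 commits.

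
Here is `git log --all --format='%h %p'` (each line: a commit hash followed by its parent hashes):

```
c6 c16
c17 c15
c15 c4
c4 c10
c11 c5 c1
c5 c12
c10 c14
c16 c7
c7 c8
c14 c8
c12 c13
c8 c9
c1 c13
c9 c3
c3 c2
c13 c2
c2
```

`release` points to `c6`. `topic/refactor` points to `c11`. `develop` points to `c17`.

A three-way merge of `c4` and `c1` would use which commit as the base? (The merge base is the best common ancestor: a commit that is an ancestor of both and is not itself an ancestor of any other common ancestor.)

Ancestors of c4: {c10, c14, c2, c3, c4, c8, c9}.
Ancestors of c1: {c1, c13, c2}.
Common ancestors: {c2}.
The only common ancestor is c2, so it is the merge base.

c2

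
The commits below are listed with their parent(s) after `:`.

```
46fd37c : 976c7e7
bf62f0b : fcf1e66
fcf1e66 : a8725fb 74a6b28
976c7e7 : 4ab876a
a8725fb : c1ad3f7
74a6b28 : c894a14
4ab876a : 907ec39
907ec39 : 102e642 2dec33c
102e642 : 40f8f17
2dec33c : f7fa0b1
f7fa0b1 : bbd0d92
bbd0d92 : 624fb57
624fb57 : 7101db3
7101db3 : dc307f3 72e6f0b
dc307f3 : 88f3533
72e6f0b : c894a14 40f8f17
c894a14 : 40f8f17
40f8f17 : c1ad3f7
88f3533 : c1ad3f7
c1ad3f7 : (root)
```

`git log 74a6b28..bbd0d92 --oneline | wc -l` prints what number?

Reachable from bbd0d92: {40f8f17, 624fb57, 7101db3, 72e6f0b, 88f3533, bbd0d92, c1ad3f7, c894a14, dc307f3}.
Reachable from 74a6b28: {40f8f17, 74a6b28, c1ad3f7, c894a14}.
In bbd0d92's history but not 74a6b28's: {624fb57, 7101db3, 72e6f0b, 88f3533, bbd0d92, dc307f3} — 6 commits.

6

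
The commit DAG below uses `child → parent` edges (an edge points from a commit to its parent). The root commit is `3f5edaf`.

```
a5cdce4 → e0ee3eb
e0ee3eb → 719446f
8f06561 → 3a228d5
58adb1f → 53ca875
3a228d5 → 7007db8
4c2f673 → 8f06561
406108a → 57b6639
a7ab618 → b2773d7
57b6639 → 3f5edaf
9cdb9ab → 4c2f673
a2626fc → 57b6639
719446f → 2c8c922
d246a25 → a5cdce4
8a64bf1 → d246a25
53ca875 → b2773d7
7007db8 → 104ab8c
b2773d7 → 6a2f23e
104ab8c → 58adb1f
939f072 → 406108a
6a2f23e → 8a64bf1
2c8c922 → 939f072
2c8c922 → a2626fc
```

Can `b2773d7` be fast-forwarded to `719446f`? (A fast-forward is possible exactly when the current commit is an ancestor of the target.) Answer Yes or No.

No

A fast-forward from b2773d7 to 719446f is possible iff b2773d7 is an ancestor of 719446f.
Ancestors of 719446f: {2c8c922, 3f5edaf, 406108a, 57b6639, 719446f, 939f072, a2626fc}.
b2773d7 is not among them, so fast-forward is not possible.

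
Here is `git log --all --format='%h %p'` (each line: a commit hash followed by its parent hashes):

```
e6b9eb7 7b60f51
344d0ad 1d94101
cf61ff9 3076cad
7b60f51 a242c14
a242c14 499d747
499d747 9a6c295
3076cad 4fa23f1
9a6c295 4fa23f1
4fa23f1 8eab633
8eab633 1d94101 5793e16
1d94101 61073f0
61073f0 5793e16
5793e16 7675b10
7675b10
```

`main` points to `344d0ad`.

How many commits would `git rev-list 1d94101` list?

Walking parent pointers from 1d94101: reachable set = {1d94101, 5793e16, 61073f0, 7675b10}.
That is 4 commits.

4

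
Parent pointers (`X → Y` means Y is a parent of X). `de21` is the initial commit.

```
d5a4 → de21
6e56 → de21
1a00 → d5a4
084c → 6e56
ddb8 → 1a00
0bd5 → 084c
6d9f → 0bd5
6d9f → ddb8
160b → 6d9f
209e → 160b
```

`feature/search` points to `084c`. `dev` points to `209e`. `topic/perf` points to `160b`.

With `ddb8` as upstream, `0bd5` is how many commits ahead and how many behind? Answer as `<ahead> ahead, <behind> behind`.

Reachable from 0bd5: {084c, 0bd5, 6e56, de21}.
Reachable from ddb8: {1a00, d5a4, ddb8, de21}.
Only in 0bd5's history (ahead): {084c, 0bd5, 6e56} — 3.
Only in ddb8's history (behind): {1a00, d5a4, ddb8} — 3.

3 ahead, 3 behind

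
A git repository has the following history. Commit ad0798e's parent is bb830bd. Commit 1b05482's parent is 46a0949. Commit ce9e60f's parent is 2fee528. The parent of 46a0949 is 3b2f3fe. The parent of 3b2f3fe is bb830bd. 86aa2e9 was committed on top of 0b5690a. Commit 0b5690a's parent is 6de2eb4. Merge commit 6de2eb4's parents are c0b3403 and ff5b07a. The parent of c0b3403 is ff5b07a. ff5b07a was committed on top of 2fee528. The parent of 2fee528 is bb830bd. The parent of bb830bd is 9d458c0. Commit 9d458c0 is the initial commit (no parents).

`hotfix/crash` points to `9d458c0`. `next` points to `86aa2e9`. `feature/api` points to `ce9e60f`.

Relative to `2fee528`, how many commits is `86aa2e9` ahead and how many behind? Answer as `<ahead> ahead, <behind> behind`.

5 ahead, 0 behind

Reachable from 86aa2e9: {0b5690a, 2fee528, 6de2eb4, 86aa2e9, 9d458c0, bb830bd, c0b3403, ff5b07a}.
Reachable from 2fee528: {2fee528, 9d458c0, bb830bd}.
Only in 86aa2e9's history (ahead): {0b5690a, 6de2eb4, 86aa2e9, c0b3403, ff5b07a} — 5.
Only in 2fee528's history (behind): {} — 0.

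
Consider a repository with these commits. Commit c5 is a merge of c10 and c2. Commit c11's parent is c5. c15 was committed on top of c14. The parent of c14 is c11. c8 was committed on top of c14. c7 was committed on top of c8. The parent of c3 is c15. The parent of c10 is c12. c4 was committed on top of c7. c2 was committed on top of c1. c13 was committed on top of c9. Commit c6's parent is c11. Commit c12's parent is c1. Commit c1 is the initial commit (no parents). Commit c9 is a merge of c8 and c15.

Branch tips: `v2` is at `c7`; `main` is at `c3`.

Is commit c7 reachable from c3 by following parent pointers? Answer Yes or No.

Ancestors of c3: {c1, c10, c11, c12, c14, c15, c2, c3, c5}.
c7 is not in that set, so it is not an ancestor of c3.

No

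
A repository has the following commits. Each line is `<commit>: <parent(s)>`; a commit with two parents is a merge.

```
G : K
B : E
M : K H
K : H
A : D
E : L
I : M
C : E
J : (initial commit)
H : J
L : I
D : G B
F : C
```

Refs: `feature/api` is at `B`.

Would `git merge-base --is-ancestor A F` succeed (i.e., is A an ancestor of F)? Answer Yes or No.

No

Ancestors of F: {C, E, F, H, I, J, K, L, M}.
A is not in that set, so it is not an ancestor of F.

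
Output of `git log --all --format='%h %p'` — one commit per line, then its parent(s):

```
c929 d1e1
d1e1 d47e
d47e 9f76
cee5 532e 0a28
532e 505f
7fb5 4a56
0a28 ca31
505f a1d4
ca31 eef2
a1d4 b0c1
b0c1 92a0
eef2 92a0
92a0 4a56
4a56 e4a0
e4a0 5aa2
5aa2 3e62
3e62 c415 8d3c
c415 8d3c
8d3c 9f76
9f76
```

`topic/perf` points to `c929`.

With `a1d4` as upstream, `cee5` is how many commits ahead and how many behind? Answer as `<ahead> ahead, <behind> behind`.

Reachable from cee5: {0a28, 3e62, 4a56, 505f, 532e, 5aa2, 8d3c, 92a0, 9f76, a1d4, b0c1, c415, ca31, cee5, e4a0, eef2}.
Reachable from a1d4: {3e62, 4a56, 5aa2, 8d3c, 92a0, 9f76, a1d4, b0c1, c415, e4a0}.
Only in cee5's history (ahead): {0a28, 505f, 532e, ca31, cee5, eef2} — 6.
Only in a1d4's history (behind): {} — 0.

6 ahead, 0 behind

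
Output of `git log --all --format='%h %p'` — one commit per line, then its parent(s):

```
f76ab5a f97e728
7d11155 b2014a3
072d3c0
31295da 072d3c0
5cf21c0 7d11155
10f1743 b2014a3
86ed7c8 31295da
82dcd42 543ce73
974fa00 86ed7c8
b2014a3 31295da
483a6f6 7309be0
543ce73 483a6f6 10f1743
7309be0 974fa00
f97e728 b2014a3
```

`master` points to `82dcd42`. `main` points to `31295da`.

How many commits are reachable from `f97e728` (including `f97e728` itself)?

Walking parent pointers from f97e728: reachable set = {072d3c0, 31295da, b2014a3, f97e728}.
That is 4 commits.

4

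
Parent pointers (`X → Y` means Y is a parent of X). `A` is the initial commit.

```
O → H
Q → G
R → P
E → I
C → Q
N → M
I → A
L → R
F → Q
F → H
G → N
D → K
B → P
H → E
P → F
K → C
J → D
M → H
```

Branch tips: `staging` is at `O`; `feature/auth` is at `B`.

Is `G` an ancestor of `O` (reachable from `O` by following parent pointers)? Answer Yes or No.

No

Ancestors of O: {A, E, H, I, O}.
G is not in that set, so it is not an ancestor of O.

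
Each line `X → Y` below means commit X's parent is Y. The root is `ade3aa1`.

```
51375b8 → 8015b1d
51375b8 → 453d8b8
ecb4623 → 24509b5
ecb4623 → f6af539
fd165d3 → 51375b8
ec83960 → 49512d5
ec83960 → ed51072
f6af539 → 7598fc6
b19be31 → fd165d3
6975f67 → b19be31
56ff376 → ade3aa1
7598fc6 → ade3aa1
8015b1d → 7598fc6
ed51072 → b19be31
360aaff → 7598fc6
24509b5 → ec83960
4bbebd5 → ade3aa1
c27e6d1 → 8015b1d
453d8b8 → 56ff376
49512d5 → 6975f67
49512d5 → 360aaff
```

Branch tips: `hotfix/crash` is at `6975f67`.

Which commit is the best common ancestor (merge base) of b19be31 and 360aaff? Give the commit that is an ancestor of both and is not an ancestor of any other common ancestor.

Ancestors of b19be31: {453d8b8, 51375b8, 56ff376, 7598fc6, 8015b1d, ade3aa1, b19be31, fd165d3}.
Ancestors of 360aaff: {360aaff, 7598fc6, ade3aa1}.
Common ancestors: {7598fc6, ade3aa1}.
Among these, 7598fc6 is not an ancestor of any other common ancestor — it is the merge base.

7598fc6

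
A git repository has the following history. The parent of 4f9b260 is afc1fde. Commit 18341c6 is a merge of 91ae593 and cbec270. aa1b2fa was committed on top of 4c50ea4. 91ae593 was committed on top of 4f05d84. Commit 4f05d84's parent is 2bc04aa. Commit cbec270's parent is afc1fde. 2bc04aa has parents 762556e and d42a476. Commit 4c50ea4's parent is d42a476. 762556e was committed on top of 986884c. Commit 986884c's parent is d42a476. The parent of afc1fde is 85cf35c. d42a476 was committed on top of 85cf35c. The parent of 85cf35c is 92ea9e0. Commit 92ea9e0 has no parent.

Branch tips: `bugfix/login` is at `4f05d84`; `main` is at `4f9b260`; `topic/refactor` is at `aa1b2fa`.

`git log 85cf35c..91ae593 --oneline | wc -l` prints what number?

6

Reachable from 91ae593: {2bc04aa, 4f05d84, 762556e, 85cf35c, 91ae593, 92ea9e0, 986884c, d42a476}.
Reachable from 85cf35c: {85cf35c, 92ea9e0}.
In 91ae593's history but not 85cf35c's: {2bc04aa, 4f05d84, 762556e, 91ae593, 986884c, d42a476} — 6 commits.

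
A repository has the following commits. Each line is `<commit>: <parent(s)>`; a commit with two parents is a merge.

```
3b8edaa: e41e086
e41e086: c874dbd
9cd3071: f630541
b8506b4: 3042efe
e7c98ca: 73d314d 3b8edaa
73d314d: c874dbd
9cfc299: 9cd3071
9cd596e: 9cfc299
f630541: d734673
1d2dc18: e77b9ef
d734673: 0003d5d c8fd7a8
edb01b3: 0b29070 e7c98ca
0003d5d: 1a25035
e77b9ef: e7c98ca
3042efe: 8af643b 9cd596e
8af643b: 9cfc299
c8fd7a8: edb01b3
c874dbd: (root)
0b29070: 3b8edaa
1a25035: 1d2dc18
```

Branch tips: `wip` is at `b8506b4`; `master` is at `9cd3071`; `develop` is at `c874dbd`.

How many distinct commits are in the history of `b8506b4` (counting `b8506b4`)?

Walking parent pointers from b8506b4: reachable set = {0003d5d, 0b29070, 1a25035, 1d2dc18, 3042efe, 3b8edaa, 73d314d, 8af643b, 9cd3071, 9cd596e, 9cfc299, b8506b4, c874dbd, c8fd7a8, d734673, e41e086, e77b9ef, e7c98ca, edb01b3, f630541}.
That is 20 commits.

20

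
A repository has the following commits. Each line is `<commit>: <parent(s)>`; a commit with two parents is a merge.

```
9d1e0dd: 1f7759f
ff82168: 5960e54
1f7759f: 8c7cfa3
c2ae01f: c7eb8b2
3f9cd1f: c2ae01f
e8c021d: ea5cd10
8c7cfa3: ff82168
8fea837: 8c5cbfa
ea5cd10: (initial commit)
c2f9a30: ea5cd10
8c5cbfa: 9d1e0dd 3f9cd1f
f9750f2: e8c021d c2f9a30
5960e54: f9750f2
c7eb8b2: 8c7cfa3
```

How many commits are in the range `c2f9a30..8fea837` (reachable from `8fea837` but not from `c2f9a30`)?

12

Reachable from 8fea837: {1f7759f, 3f9cd1f, 5960e54, 8c5cbfa, 8c7cfa3, 8fea837, 9d1e0dd, c2ae01f, c2f9a30, c7eb8b2, e8c021d, ea5cd10, f9750f2, ff82168}.
Reachable from c2f9a30: {c2f9a30, ea5cd10}.
In 8fea837's history but not c2f9a30's: {1f7759f, 3f9cd1f, 5960e54, 8c5cbfa, 8c7cfa3, 8fea837, 9d1e0dd, c2ae01f, c7eb8b2, e8c021d, f9750f2, ff82168} — 12 commits.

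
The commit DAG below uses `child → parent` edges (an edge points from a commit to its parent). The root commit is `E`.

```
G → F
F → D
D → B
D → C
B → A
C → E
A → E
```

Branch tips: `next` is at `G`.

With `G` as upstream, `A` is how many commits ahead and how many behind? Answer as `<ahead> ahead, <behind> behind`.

0 ahead, 5 behind

Reachable from A: {A, E}.
Reachable from G: {A, B, C, D, E, F, G}.
Only in A's history (ahead): {} — 0.
Only in G's history (behind): {B, C, D, F, G} — 5.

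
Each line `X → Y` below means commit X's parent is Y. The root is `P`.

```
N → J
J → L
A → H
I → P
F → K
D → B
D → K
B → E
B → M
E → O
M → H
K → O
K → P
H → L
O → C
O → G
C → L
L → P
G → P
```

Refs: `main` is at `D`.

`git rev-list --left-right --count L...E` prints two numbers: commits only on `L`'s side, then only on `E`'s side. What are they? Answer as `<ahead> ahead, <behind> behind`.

Reachable from L: {L, P}.
Reachable from E: {C, E, G, L, O, P}.
Only in L's history (ahead): {} — 0.
Only in E's history (behind): {C, E, G, O} — 4.

0 ahead, 4 behind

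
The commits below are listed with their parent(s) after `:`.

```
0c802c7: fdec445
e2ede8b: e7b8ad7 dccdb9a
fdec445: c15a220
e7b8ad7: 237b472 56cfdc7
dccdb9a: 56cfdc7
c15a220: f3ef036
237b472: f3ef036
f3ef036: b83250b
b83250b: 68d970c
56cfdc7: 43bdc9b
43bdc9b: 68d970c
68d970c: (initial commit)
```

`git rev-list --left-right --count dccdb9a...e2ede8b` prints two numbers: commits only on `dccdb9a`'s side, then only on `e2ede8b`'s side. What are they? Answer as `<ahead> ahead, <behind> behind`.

0 ahead, 5 behind

Reachable from dccdb9a: {43bdc9b, 56cfdc7, 68d970c, dccdb9a}.
Reachable from e2ede8b: {237b472, 43bdc9b, 56cfdc7, 68d970c, b83250b, dccdb9a, e2ede8b, e7b8ad7, f3ef036}.
Only in dccdb9a's history (ahead): {} — 0.
Only in e2ede8b's history (behind): {237b472, b83250b, e2ede8b, e7b8ad7, f3ef036} — 5.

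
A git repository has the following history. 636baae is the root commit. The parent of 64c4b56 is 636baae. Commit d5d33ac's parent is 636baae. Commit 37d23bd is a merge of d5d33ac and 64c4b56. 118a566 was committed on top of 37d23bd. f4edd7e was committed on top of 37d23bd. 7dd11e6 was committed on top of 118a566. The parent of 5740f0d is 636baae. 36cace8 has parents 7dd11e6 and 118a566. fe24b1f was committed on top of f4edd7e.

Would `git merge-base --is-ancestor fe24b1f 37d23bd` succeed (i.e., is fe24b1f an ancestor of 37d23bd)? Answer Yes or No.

Ancestors of 37d23bd: {37d23bd, 636baae, 64c4b56, d5d33ac}.
fe24b1f is not in that set, so it is not an ancestor of 37d23bd.

No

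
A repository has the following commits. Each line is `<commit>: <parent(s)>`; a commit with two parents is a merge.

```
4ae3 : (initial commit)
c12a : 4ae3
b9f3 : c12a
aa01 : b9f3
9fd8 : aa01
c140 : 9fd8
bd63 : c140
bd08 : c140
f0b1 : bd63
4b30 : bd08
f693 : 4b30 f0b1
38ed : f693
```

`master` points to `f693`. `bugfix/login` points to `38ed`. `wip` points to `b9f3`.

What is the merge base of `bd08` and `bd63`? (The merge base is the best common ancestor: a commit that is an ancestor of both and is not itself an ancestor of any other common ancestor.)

c140

Ancestors of bd08: {4ae3, 9fd8, aa01, b9f3, bd08, c12a, c140}.
Ancestors of bd63: {4ae3, 9fd8, aa01, b9f3, bd63, c12a, c140}.
Common ancestors: {4ae3, 9fd8, aa01, b9f3, c12a, c140}.
Among these, c140 is not an ancestor of any other common ancestor — it is the merge base.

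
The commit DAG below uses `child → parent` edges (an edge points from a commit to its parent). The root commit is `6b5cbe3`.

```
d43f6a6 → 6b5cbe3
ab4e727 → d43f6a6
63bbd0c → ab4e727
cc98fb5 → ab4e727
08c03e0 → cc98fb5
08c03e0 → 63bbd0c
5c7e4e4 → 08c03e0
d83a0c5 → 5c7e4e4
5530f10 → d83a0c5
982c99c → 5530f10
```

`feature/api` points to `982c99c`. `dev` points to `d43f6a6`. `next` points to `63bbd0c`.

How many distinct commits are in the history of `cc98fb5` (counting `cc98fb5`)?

4

Walking parent pointers from cc98fb5: reachable set = {6b5cbe3, ab4e727, cc98fb5, d43f6a6}.
That is 4 commits.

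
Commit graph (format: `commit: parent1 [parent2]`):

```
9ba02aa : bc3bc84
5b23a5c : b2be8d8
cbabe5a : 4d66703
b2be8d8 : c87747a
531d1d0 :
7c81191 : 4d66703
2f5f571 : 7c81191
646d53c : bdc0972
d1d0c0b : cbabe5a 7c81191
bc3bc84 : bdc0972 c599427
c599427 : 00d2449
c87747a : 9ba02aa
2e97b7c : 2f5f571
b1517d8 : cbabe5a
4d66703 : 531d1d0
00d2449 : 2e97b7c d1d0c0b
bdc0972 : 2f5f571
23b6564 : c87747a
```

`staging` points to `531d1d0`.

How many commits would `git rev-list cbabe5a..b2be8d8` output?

11

Reachable from b2be8d8: {00d2449, 2e97b7c, 2f5f571, 4d66703, 531d1d0, 7c81191, 9ba02aa, b2be8d8, bc3bc84, bdc0972, c599427, c87747a, cbabe5a, d1d0c0b}.
Reachable from cbabe5a: {4d66703, 531d1d0, cbabe5a}.
In b2be8d8's history but not cbabe5a's: {00d2449, 2e97b7c, 2f5f571, 7c81191, 9ba02aa, b2be8d8, bc3bc84, bdc0972, c599427, c87747a, d1d0c0b} — 11 commits.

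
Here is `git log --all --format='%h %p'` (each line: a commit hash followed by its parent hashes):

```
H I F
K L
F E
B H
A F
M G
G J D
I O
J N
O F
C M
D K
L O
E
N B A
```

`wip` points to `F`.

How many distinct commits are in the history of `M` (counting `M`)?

Walking parent pointers from M: reachable set = {A, B, D, E, F, G, H, I, J, K, L, M, N, O}.
That is 14 commits.

14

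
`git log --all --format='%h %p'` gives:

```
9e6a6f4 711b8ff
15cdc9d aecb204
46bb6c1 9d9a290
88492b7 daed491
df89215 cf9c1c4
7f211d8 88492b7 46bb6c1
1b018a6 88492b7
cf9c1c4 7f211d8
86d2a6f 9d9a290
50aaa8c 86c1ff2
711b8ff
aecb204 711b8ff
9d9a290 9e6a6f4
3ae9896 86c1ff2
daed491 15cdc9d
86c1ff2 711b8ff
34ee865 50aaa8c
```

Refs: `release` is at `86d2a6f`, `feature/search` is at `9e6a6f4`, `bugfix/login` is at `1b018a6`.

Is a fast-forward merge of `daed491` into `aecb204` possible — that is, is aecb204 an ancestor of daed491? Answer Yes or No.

Yes

A fast-forward from aecb204 to daed491 is possible iff aecb204 is an ancestor of daed491.
Ancestors of daed491: {15cdc9d, 711b8ff, aecb204, daed491}.
aecb204 is among them, so fast-forward is possible.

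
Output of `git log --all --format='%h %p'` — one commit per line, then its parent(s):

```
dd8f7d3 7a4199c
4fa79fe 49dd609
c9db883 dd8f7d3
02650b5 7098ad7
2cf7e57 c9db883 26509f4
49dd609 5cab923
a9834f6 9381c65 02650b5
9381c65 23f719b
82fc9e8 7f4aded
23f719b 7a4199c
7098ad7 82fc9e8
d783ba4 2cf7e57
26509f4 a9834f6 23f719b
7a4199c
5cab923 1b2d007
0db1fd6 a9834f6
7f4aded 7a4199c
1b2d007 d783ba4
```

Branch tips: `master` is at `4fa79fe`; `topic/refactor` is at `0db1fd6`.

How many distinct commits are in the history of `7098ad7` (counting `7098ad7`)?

Walking parent pointers from 7098ad7: reachable set = {7098ad7, 7a4199c, 7f4aded, 82fc9e8}.
That is 4 commits.

4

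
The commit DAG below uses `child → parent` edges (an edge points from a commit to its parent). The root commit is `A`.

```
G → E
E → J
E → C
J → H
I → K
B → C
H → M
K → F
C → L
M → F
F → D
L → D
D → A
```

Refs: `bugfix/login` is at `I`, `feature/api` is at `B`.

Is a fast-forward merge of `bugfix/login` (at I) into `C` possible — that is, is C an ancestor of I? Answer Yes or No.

A fast-forward from C to I is possible iff C is an ancestor of I.
Ancestors of I: {A, D, F, I, K}.
C is not among them, so fast-forward is not possible.

No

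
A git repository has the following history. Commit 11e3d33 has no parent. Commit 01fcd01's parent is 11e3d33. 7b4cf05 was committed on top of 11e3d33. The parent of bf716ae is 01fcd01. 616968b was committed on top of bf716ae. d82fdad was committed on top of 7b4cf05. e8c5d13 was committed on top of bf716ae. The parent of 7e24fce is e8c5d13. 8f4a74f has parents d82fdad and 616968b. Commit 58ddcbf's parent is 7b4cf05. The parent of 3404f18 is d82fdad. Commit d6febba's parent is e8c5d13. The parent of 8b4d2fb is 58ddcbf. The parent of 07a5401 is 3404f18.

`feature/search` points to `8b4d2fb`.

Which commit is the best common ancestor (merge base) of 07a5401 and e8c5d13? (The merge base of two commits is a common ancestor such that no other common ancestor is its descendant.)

11e3d33

Ancestors of 07a5401: {07a5401, 11e3d33, 3404f18, 7b4cf05, d82fdad}.
Ancestors of e8c5d13: {01fcd01, 11e3d33, bf716ae, e8c5d13}.
Common ancestors: {11e3d33}.
The only common ancestor is 11e3d33, so it is the merge base.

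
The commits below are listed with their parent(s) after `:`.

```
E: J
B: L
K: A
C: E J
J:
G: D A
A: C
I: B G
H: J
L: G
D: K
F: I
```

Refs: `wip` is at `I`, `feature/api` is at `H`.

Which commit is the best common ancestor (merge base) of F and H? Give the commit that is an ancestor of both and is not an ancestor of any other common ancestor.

J

Ancestors of F: {A, B, C, D, E, F, G, I, J, K, L}.
Ancestors of H: {H, J}.
Common ancestors: {J}.
The only common ancestor is J, so it is the merge base.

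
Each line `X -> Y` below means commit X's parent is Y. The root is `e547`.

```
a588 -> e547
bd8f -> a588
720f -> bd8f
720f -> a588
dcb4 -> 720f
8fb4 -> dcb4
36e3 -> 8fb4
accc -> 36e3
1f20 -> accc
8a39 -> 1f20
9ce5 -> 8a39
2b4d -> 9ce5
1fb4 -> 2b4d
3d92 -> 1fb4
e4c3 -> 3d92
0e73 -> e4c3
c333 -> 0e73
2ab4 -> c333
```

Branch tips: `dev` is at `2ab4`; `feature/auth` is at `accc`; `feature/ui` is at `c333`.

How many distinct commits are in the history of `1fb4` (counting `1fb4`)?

13

Walking parent pointers from 1fb4: reachable set = {1f20, 1fb4, 2b4d, 36e3, 720f, 8a39, 8fb4, 9ce5, a588, accc, bd8f, dcb4, e547}.
That is 13 commits.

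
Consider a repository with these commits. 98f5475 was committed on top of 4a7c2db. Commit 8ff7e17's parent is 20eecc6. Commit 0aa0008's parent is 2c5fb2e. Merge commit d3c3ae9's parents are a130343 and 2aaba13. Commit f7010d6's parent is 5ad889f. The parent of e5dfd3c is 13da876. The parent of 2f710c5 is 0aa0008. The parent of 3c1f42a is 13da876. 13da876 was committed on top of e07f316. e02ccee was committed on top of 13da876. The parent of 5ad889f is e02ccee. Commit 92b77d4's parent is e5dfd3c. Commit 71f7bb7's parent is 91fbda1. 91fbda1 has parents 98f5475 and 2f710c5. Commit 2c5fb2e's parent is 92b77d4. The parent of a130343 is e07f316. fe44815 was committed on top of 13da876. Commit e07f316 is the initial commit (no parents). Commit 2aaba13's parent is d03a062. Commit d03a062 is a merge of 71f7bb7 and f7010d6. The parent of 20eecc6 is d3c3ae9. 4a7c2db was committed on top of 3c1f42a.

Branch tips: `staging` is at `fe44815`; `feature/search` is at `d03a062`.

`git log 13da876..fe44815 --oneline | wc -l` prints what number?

1

Reachable from fe44815: {13da876, e07f316, fe44815}.
Reachable from 13da876: {13da876, e07f316}.
In fe44815's history but not 13da876's: {fe44815} — 1 commit.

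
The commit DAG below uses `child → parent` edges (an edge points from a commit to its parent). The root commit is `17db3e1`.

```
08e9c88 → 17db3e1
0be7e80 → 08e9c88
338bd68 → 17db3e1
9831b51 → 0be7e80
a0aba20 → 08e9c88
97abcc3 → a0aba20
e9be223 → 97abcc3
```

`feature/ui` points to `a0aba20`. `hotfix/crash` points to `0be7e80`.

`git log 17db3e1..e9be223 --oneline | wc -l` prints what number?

4

Reachable from e9be223: {08e9c88, 17db3e1, 97abcc3, a0aba20, e9be223}.
Reachable from 17db3e1: {17db3e1}.
In e9be223's history but not 17db3e1's: {08e9c88, 97abcc3, a0aba20, e9be223} — 4 commits.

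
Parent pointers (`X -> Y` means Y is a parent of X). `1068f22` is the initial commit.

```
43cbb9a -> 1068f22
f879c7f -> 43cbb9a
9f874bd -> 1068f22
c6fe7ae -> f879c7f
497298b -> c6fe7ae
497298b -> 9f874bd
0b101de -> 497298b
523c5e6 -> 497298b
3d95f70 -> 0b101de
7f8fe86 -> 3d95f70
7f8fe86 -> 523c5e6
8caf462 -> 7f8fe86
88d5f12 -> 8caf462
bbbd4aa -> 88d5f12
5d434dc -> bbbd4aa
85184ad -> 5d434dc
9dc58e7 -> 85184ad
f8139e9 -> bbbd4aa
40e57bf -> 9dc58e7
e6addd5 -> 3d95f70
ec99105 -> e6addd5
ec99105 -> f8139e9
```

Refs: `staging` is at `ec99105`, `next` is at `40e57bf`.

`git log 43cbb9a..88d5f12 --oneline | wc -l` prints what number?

10

Reachable from 88d5f12: {0b101de, 1068f22, 3d95f70, 43cbb9a, 497298b, 523c5e6, 7f8fe86, 88d5f12, 8caf462, 9f874bd, c6fe7ae, f879c7f}.
Reachable from 43cbb9a: {1068f22, 43cbb9a}.
In 88d5f12's history but not 43cbb9a's: {0b101de, 3d95f70, 497298b, 523c5e6, 7f8fe86, 88d5f12, 8caf462, 9f874bd, c6fe7ae, f879c7f} — 10 commits.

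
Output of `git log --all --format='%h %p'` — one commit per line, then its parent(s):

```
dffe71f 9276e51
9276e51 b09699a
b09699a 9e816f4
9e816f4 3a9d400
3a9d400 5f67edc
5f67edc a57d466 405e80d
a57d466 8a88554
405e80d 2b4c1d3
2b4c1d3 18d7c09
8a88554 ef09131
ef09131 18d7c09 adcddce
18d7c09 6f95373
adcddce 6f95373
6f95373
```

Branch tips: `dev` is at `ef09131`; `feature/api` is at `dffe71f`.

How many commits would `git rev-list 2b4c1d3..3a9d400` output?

7

Reachable from 3a9d400: {18d7c09, 2b4c1d3, 3a9d400, 405e80d, 5f67edc, 6f95373, 8a88554, a57d466, adcddce, ef09131}.
Reachable from 2b4c1d3: {18d7c09, 2b4c1d3, 6f95373}.
In 3a9d400's history but not 2b4c1d3's: {3a9d400, 405e80d, 5f67edc, 8a88554, a57d466, adcddce, ef09131} — 7 commits.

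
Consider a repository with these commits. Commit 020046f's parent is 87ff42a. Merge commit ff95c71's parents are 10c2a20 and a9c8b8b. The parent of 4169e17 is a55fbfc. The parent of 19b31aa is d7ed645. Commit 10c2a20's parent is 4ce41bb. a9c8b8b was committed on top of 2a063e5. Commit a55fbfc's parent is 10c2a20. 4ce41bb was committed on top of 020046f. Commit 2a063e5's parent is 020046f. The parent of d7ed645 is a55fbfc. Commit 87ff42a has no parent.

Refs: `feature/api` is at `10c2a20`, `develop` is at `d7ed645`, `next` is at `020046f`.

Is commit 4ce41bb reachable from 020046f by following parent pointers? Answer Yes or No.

No

Ancestors of 020046f: {020046f, 87ff42a}.
4ce41bb is not in that set, so it is not an ancestor of 020046f.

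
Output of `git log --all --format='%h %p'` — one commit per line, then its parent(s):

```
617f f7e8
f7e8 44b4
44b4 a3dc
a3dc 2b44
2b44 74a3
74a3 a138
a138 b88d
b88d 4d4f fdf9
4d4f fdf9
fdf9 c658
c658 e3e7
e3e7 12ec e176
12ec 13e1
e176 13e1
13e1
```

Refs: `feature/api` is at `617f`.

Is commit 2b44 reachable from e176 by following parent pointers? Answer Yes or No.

Ancestors of e176: {13e1, e176}.
2b44 is not in that set, so it is not an ancestor of e176.

No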